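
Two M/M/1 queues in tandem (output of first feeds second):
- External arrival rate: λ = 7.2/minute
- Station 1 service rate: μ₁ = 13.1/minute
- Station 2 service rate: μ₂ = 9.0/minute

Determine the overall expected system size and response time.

By Jackson's theorem, each station behaves as independent M/M/1.
Station 1: ρ₁ = 7.2/13.1 = 0.5496, L₁ = ρ₁/(1-ρ₁) = λ/(μ₁-λ) = 7.2/5.90 = 1.2203
Station 2: ρ₂ = 7.2/9.0 = 0.8000, L₂ = ρ₂/(1-ρ₂) = λ/(μ₂-λ) = 7.2/1.80 = 4.0000
Total: L = L₁ + L₂ = 1.2203 + 4.0000 = 5.2203
W = L/λ = 5.2203/7.2 = 0.7250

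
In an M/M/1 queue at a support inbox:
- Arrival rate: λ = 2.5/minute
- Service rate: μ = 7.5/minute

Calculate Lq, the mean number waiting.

ρ = λ/μ = 2.5/7.5 = 0.3333
For M/M/1: Lq = λ²/(μ(μ-λ))
Lq = 6.25/(7.5 × 5.00)
Lq = 0.1667 emails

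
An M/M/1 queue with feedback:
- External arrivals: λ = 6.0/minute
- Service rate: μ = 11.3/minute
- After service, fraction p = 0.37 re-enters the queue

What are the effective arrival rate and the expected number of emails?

Effective arrival rate: λ_eff = λ/(1-p) = 6.0/(1-0.37) = 6.0/0.63 = 9.52381
ρ = λ_eff/μ = 9.52381/11.3 = 0.842815
L = ρ/(1-ρ) = 0.842815/(1-0.842815) = 5.3619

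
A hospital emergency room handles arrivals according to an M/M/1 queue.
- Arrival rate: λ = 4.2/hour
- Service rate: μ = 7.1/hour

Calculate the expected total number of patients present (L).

ρ = λ/μ = 4.2/7.1 = 0.5915
For M/M/1: L = λ/(μ-λ)
L = 4.2/(7.1-4.2) = 4.2/2.90
L = 1.4483 patients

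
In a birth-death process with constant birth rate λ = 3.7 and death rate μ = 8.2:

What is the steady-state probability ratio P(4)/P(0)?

For constant rates: P(n)/P(0) = (λ/μ)^n
P(4)/P(0) = (3.7/8.2)^4 = 0.4512^4 = 0.04145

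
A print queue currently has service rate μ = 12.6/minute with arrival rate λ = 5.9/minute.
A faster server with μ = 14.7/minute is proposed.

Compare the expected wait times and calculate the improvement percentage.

System 1: ρ₁ = 5.9/12.6 = 0.4683, W₁ = 1/(12.6-5.9) = 0.14925
System 2: ρ₂ = 5.9/14.7 = 0.4014, W₂ = 1/(14.7-5.9) = 0.11364
Improvement: (W₁-W₂)/W₁ = (0.14925-0.11364)/0.14925 = 23.86%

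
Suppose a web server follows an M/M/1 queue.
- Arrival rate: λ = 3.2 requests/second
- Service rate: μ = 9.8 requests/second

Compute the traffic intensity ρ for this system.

Server utilization: ρ = λ/μ
ρ = 3.2/9.8 = 0.3265
The server is busy 32.65% of the time.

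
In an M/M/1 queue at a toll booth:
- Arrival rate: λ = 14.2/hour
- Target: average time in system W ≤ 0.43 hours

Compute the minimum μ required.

For M/M/1: W = 1/(μ-λ)
Need W ≤ 0.43, so 1/(μ-λ) ≤ 0.43
μ - λ ≥ 1/0.43 = 2.3256
μ ≥ 14.2 + 2.3256 = 16.5256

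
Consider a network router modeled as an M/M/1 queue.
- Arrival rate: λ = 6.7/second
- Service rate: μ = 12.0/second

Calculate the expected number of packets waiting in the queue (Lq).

ρ = λ/μ = 6.7/12.0 = 0.5583
For M/M/1: Lq = λ²/(μ(μ-λ))
Lq = 44.89/(12.0 × 5.30)
Lq = 0.7058 packets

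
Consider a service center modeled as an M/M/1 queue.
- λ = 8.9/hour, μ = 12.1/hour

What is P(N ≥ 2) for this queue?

ρ = λ/μ = 8.9/12.1 = 0.7355
P(N ≥ n) = ρⁿ
P(N ≥ 2) = 0.7355^2
P(N ≥ 2) = 0.5410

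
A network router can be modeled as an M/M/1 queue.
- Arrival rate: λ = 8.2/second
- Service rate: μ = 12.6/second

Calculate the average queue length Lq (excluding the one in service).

ρ = λ/μ = 8.2/12.6 = 0.6508
For M/M/1: Lq = λ²/(μ(μ-λ))
Lq = 67.24/(12.6 × 4.40)
Lq = 1.2128 packets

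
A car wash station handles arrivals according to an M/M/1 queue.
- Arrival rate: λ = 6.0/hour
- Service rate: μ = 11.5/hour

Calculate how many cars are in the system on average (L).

ρ = λ/μ = 6.0/11.5 = 0.5217
For M/M/1: L = λ/(μ-λ)
L = 6.0/(11.5-6.0) = 6.0/5.50
L = 1.0909 cars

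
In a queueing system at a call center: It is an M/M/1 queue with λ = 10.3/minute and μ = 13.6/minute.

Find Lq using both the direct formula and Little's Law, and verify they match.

Method 1 (direct): Lq = λ²/(μ(μ-λ)) = 106.09/(13.6 × 3.30) = 2.3639

Method 2 (Little's Law):
W = 1/(μ-λ) = 1/3.30 = 0.3030
Wq = W - 1/μ = 0.3030 - 0.07353 = 0.2295
Lq = λWq = 10.3 × 0.2295 = 2.3639 ✔ (matches Method 1)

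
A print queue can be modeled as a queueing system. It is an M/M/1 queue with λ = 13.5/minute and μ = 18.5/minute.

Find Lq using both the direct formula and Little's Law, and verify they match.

Method 1 (direct): Lq = λ²/(μ(μ-λ)) = 182.25/(18.5 × 5.00) = 1.9703

Method 2 (Little's Law):
W = 1/(μ-λ) = 1/5.00 = 0.2000
Wq = W - 1/μ = 0.2000 - 0.05405 = 0.14595
Lq = λWq = 13.5 × 0.14595 = 1.9703 ✔ (matches Method 1)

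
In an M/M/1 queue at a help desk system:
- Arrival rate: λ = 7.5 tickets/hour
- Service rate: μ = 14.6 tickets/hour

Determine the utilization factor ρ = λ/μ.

Server utilization: ρ = λ/μ
ρ = 7.5/14.6 = 0.5137
The server is busy 51.37% of the time.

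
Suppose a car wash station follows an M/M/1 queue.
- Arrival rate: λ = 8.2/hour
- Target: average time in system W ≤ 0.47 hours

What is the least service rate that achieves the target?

For M/M/1: W = 1/(μ-λ)
Need W ≤ 0.47, so 1/(μ-λ) ≤ 0.47
μ - λ ≥ 1/0.47 = 2.1277
μ ≥ 8.2 + 2.1277 = 10.3277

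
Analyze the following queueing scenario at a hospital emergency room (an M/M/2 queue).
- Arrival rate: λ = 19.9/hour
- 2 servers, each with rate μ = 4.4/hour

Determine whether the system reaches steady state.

Stability requires ρ = λ/(cμ) < 1
ρ = 19.9/(2 × 4.4) = 19.9/8.80 = 2.2614
Since 2.2614 ≥ 1, the system is UNSTABLE.
Need c > λ/μ = 19.9/4.4 = 4.52.
Minimum servers needed: c = 5.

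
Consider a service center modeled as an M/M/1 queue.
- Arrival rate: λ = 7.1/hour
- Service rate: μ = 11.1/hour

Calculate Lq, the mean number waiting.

ρ = λ/μ = 7.1/11.1 = 0.6396
For M/M/1: Lq = λ²/(μ(μ-λ))
Lq = 50.41/(11.1 × 4.00)
Lq = 1.1354 customers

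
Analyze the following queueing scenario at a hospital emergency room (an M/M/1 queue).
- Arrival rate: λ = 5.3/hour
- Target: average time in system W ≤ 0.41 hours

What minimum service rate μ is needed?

For M/M/1: W = 1/(μ-λ)
Need W ≤ 0.41, so 1/(μ-λ) ≤ 0.41
μ - λ ≥ 1/0.41 = 2.4390
μ ≥ 5.3 + 2.4390 = 7.7390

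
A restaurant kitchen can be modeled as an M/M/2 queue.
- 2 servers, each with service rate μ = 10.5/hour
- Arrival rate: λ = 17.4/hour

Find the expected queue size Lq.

Traffic intensity: ρ = λ/(cμ) = 17.4/(2×10.5) = 0.8286
Since ρ = 0.8286 < 1, system is stable.
Offered load a = λ/μ = cρ = 17.4/10.5 = 1.6571
P₀ = [ Σₙ₌₀^1 aⁿ/n! + a^2/(2!(1-ρ)) ]⁻¹
Σ = a^0/0! + a^1/1! = 1.0000 + 1.6571 = 2.6571
a^2/(2!(1-ρ)) = 2.74612/(2 × 0.171429) = 8.0095
P₀ = 1/(2.6571 + 8.0095) = 0.09375
Lq = P₀·a^2·ρ / (2!(1-ρ)²) = 0.0937500 × 2.74612 × 0.828571 / (2 × 0.0293878) = 3.6293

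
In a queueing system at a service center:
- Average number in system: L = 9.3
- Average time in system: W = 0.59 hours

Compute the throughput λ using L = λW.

Little's Law: L = λW, so λ = L/W
λ = 9.3/0.59 = 15.7627 customers/hour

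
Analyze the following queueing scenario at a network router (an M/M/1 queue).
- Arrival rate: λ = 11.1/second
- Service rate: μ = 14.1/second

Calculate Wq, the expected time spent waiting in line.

First, compute utilization: ρ = λ/μ = 11.1/14.1 = 0.7872
For M/M/1: Wq = λ/(μ(μ-λ))
Wq = 11.1/(14.1 × (14.1-11.1))
Wq = 11.1/(14.1 × 3.00)
Wq = 0.2624 seconds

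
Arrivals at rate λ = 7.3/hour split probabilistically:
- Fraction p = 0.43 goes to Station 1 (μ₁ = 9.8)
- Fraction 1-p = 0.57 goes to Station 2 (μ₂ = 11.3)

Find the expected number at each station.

Effective rates: λ₁ = 7.3×0.43 = 3.139, λ₂ = 7.3×0.57 = 4.161
Station 1: ρ₁ = 3.139/9.8 = 0.32031, L₁ = ρ₁/(1-ρ₁) = 0.32031/(1-0.32031) = 0.4713
Station 2: ρ₂ = 4.161/11.3 = 0.36823, L₂ = ρ₂/(1-ρ₂) = 0.36823/(1-0.36823) = 0.5829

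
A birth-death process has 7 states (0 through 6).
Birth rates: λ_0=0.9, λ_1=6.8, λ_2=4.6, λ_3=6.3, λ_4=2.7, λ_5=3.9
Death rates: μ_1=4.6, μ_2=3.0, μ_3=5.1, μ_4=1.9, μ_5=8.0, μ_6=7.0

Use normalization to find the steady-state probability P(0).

Ratios P(n)/P(0) = (λ₀···λₙ₋₁)/(μ₁···μₙ):
P(1)/P(0) = (0.9)/(4.6) = 0.1957
P(2)/P(0) = (0.9×6.8)/(4.6×3.0) = 0.4435
P(3)/P(0) = (0.9×6.8×4.6)/(4.6×3.0×5.1) = 0.4000
P(4)/P(0) = (0.9×6.8×4.6×6.3)/(4.6×3.0×5.1×1.9) = 1.3263
P(5)/P(0) = (0.9×6.8×4.6×6.3×2.7)/(4.6×3.0×5.1×1.9×8.0) = 0.4476
P(6)/P(0) = (0.9×6.8×4.6×6.3×2.7×3.9)/(4.6×3.0×5.1×1.9×8.0×7.0) = 0.2494

Normalization: ∑ P(n) = 1
P(0) × (1.0000 + 0.1957 + 0.4435 + 0.4000 + 1.3263 + 0.4476 + 0.2494) = 1
P(0) × 4.0625 = 1
P(0) = 1/4.0625 = 0.2462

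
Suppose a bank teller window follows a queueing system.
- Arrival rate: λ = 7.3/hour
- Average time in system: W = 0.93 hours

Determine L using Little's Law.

Little's Law: L = λW
L = 7.3 × 0.93 = 6.7890 transactions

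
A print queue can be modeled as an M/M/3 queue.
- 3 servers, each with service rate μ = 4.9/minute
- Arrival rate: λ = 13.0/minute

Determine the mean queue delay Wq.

Traffic intensity: ρ = λ/(cμ) = 13.0/(3×4.9) = 0.8844
Since ρ = 0.8844 < 1, system is stable.
Offered load a = λ/μ = cρ = 13.0/4.9 = 2.6531
P₀ = [ Σₙ₌₀^2 aⁿ/n! + a^3/(3!(1-ρ)) ]⁻¹
Σ = a^0/0! + a^1/1! + a^2/2! = 1.00000 + 2.65306 + 3.51937 = 7.1724
a^3/(3!(1-ρ)) = 18.67419/(6 × 0.1156463) = 26.9128
P₀ = 1/(7.1724 + 26.9128) = 0.02934
Lq = P₀·a^3·ρ / (3!(1-ρ)²) = 0.029338 × 18.6742 × 0.88435 / (6 × 0.013374) = 6.0379
Wq = Lq/λ = 6.0379/13.0 = 0.4645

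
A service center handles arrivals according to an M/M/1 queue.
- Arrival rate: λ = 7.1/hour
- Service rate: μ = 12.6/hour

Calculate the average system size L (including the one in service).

ρ = λ/μ = 7.1/12.6 = 0.5635
For M/M/1: L = λ/(μ-λ)
L = 7.1/(12.6-7.1) = 7.1/5.50
L = 1.2909 customers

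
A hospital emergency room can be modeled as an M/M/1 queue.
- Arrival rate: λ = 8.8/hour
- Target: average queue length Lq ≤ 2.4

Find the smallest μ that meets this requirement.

For M/M/1: Lq = λ²/(μ(μ-λ))
Need Lq ≤ 2.4, i.e. μ(μ-λ) ≥ λ²/2.4
μ² - 8.8μ - 77.44/2.4 ≥ 0  →  μ² - 8.8μ - 32.26667 ≥ 0
Quadratic formula (positive root): μ = [λ + √(λ² + 4×32.26667)]/2
Discriminant: 77.44 + 4×32.26667 = 206.5067, √206.5067 = 14.3703
μ ≥ (8.8 + 14.3703)/2 = 11.5852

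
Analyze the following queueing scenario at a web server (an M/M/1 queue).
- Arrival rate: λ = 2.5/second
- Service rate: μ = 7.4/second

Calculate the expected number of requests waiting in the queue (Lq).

ρ = λ/μ = 2.5/7.4 = 0.3378
For M/M/1: Lq = λ²/(μ(μ-λ))
Lq = 6.25/(7.4 × 4.90)
Lq = 0.1724 requests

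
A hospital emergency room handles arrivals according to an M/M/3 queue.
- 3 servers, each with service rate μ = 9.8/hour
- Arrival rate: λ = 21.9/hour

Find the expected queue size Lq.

Traffic intensity: ρ = λ/(cμ) = 21.9/(3×9.8) = 0.7449
Since ρ = 0.7449 < 1, system is stable.
Offered load a = λ/μ = cρ = 21.9/9.8 = 2.2347
P₀ = [ Σₙ₌₀^2 aⁿ/n! + a^3/(3!(1-ρ)) ]⁻¹
Σ = a^0/0! + a^1/1! + a^2/2! = 1.0000 + 2.2347 + 2.4969 = 5.7316
a^3/(3!(1-ρ)) = 11.1597/(6 × 0.255102) = 7.2910
P₀ = 1/(5.7316 + 7.2910) = 0.07679
Lq = P₀·a^3·ρ / (3!(1-ρ)²) = 0.07679 × 11.1597 × 0.7449 / (6 × 0.06508) = 1.6348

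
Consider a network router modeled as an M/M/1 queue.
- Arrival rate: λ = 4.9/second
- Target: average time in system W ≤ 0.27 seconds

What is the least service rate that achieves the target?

For M/M/1: W = 1/(μ-λ)
Need W ≤ 0.27, so 1/(μ-λ) ≤ 0.27
μ - λ ≥ 1/0.27 = 3.7037
μ ≥ 4.9 + 3.7037 = 8.6037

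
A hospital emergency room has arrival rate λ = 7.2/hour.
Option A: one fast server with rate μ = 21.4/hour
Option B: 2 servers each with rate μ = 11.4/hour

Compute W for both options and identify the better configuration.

Option A: single server μ = 21.4 (M/M/1)
  ρ_A = 7.2/21.4 = 0.3364
  W_A = 1/(μ-λ) = 1/(21.4-7.2) = 1/14.20 = 0.07042

Option B: 2 servers μ = 11.4 (M/M/2)
  ρ_B = λ/(cμ) = 7.2/(2×11.4) = 0.3158
  Offered load a = λ/μ = cρ = 7.2/11.4 = 0.6316
  P₀ = [ Σₙ₌₀^1 aⁿ/n! + a^2/(2!(1-ρ)) ]⁻¹
  Σ = a^0/0! + a^1/1! = 1.0000 + 0.6316 = 1.6316
  a^2/(2!(1-ρ)) = 0.3989/(2 × 0.6842) = 0.2915
  P₀ = 1/(1.6316 + 0.2915) = 0.5200
  Lq = P₀·a^2·ρ / (2!(1-ρ)²) = 0.52000 × 0.39889 × 0.31579 / (2 × 0.46814) = 0.06996
  Wq_B = Lq/λ = 0.06996/7.2 = 0.009717
  W_B = Wq_B + 1/μ = 0.009717 + 0.08772 = 0.09744

Since W_A = 0.07042 < W_B = 0.09744, Option A (single fast server) has the shorter time in system.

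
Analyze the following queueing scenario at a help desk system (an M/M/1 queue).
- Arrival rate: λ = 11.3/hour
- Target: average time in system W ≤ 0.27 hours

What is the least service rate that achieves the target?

For M/M/1: W = 1/(μ-λ)
Need W ≤ 0.27, so 1/(μ-λ) ≤ 0.27
μ - λ ≥ 1/0.27 = 3.7037
μ ≥ 11.3 + 3.7037 = 15.0037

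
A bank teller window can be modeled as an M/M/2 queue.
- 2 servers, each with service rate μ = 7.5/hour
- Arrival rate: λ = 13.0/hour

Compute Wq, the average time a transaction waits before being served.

Traffic intensity: ρ = λ/(cμ) = 13.0/(2×7.5) = 0.8667
Since ρ = 0.8667 < 1, system is stable.
Offered load a = λ/μ = cρ = 13.0/7.5 = 1.7333
P₀ = [ Σₙ₌₀^1 aⁿ/n! + a^2/(2!(1-ρ)) ]⁻¹
Σ = a^0/0! + a^1/1! = 1.0000 + 1.7333 = 2.7333
a^2/(2!(1-ρ)) = 3.00444/(2 × 0.133333) = 11.2667
P₀ = 1/(2.7333 + 11.2667) = 0.07143
Lq = P₀·a^2·ρ / (2!(1-ρ)²) = 0.07142857 × 3.004444 × 0.8666667 / (2 × 0.01777778) = 5.2310
Wq = Lq/λ = 5.2310/13.0 = 0.4024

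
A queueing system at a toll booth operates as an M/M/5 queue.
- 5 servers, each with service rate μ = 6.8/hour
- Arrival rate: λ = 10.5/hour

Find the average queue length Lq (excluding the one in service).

Traffic intensity: ρ = λ/(cμ) = 10.5/(5×6.8) = 0.3088
Since ρ = 0.3088 < 1, system is stable.
Offered load a = λ/μ = cρ = 10.5/6.8 = 1.5441
P₀ = [ Σₙ₌₀^4 aⁿ/n! + a^5/(5!(1-ρ)) ]⁻¹
Σ = a^0/0! + a^1/1! + a^2/2! + a^3/3! + a^4/4! = 1.0000 + 1.5441 + 1.1921 + 0.6136 + 0.2369 = 4.5867
a^5/(5!(1-ρ)) = 8.7781/(120 × 0.6912) = 0.1058
P₀ = 1/(4.5867 + 0.1058) = 0.2131
Lq = P₀·a^5·ρ / (5!(1-ρ)²) = 0.2131 × 8.7781 × 0.3088 / (120 × 0.4777) = 0.01008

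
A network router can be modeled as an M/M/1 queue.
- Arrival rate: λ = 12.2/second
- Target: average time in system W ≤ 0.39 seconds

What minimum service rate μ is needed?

For M/M/1: W = 1/(μ-λ)
Need W ≤ 0.39, so 1/(μ-λ) ≤ 0.39
μ - λ ≥ 1/0.39 = 2.5641
μ ≥ 12.2 + 2.5641 = 14.7641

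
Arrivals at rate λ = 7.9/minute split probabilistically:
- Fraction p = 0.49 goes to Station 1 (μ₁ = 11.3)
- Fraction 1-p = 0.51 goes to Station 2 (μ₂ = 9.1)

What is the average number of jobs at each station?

Effective rates: λ₁ = 7.9×0.49 = 3.871, λ₂ = 7.9×0.51 = 4.029
Station 1: ρ₁ = 3.871/11.3 = 0.3426, L₁ = ρ₁/(1-ρ₁) = 0.3426/(1-0.3426) = 0.5211
Station 2: ρ₂ = 4.029/9.1 = 0.44275, L₂ = ρ₂/(1-ρ₂) = 0.44275/(1-0.44275) = 0.7945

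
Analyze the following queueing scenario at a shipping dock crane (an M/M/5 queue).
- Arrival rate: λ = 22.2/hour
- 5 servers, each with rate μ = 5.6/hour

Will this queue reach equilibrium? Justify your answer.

Stability requires ρ = λ/(cμ) < 1
ρ = 22.2/(5 × 5.6) = 22.2/28.00 = 0.7929
Since 0.7929 < 1, the system is STABLE.
The servers are busy 79.29% of the time.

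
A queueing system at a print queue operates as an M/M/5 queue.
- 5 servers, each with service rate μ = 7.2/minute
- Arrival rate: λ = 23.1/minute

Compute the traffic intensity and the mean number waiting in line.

Traffic intensity: ρ = λ/(cμ) = 23.1/(5×7.2) = 0.6417
Since ρ = 0.6417 < 1, system is stable.
Offered load a = λ/μ = cρ = 23.1/7.2 = 3.2083
P₀ = [ Σₙ₌₀^4 aⁿ/n! + a^5/(5!(1-ρ)) ]⁻¹
Σ = a^0/0! + a^1/1! + a^2/2! + a^3/3! + a^4/4! = 1.0000 + 3.2083 + 5.1467 + 5.5041 + 4.4148 = 19.2739
a^5/(5!(1-ρ)) = 339.9362/(120 × 0.358333) = 7.9055
P₀ = 1/(19.2739 + 7.9055) = 0.03679
Lq = P₀·a^5·ρ / (5!(1-ρ)²) = 0.0367926 × 339.9362 × 0.641667 / (120 × 0.128403) = 0.5208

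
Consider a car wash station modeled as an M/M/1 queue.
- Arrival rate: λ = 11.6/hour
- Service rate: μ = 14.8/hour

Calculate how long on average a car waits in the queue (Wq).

First, compute utilization: ρ = λ/μ = 11.6/14.8 = 0.7838
For M/M/1: Wq = λ/(μ(μ-λ))
Wq = 11.6/(14.8 × (14.8-11.6))
Wq = 11.6/(14.8 × 3.20)
Wq = 0.2449 hours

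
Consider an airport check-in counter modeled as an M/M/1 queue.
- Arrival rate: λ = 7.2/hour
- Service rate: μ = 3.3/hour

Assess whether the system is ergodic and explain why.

Stability requires ρ = λ/(cμ) < 1
ρ = 7.2/(1 × 3.3) = 7.2/3.30 = 2.1818
Since 2.1818 ≥ 1, the system is UNSTABLE.
Queue grows without bound. Need μ > λ = 7.2.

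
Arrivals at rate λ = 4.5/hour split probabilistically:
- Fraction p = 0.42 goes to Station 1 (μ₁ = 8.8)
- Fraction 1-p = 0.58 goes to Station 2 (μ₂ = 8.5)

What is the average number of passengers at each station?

Effective rates: λ₁ = 4.5×0.42 = 1.89, λ₂ = 4.5×0.58 = 2.61
Station 1: ρ₁ = 1.89/8.8 = 0.21477, L₁ = ρ₁/(1-ρ₁) = 0.21477/(1-0.21477) = 0.2735
Station 2: ρ₂ = 2.61/8.5 = 0.30706, L₂ = ρ₂/(1-ρ₂) = 0.30706/(1-0.30706) = 0.4431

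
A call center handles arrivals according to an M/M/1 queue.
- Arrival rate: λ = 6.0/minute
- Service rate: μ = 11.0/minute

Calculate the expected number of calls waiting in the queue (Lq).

ρ = λ/μ = 6.0/11.0 = 0.5455
For M/M/1: Lq = λ²/(μ(μ-λ))
Lq = 36.00/(11.0 × 5.00)
Lq = 0.6545 calls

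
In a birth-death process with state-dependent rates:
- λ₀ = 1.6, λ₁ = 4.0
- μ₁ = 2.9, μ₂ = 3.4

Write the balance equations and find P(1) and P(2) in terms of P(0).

Balance equations:
State 0: λ₀P₀ = μ₁P₁ → P₁ = (λ₀/μ₁)P₀ = (1.6/2.9)P₀ = 0.5517P₀
State 1: P₂ = (λ₀λ₁)/(μ₁μ₂)P₀ = (1.6×4.0)/(2.9×3.4)P₀ = 0.6491P₀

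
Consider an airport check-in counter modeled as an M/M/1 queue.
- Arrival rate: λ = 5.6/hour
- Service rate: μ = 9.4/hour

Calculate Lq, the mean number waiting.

ρ = λ/μ = 5.6/9.4 = 0.5957
For M/M/1: Lq = λ²/(μ(μ-λ))
Lq = 31.36/(9.4 × 3.80)
Lq = 0.8779 passengers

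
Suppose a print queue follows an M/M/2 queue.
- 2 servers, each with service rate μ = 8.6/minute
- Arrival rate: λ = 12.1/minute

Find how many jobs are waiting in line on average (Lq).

Traffic intensity: ρ = λ/(cμ) = 12.1/(2×8.6) = 0.7035
Since ρ = 0.7035 < 1, system is stable.
Offered load a = λ/μ = cρ = 12.1/8.6 = 1.4070
P₀ = [ Σₙ₌₀^1 aⁿ/n! + a^2/(2!(1-ρ)) ]⁻¹
Σ = a^0/0! + a^1/1! = 1.0000 + 1.4070 = 2.4070
a^2/(2!(1-ρ)) = 1.97958/(2 × 0.296512) = 3.3381
P₀ = 1/(2.4070 + 3.3381) = 0.1741
Lq = P₀·a^2·ρ / (2!(1-ρ)²) = 0.17406 × 1.9796 × 0.70349 / (2 × 0.087919) = 1.3785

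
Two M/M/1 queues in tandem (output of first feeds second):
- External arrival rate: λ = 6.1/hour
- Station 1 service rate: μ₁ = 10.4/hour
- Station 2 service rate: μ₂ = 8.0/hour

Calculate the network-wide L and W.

By Jackson's theorem, each station behaves as independent M/M/1.
Station 1: ρ₁ = 6.1/10.4 = 0.5865, L₁ = ρ₁/(1-ρ₁) = λ/(μ₁-λ) = 6.1/4.30 = 1.4186
Station 2: ρ₂ = 6.1/8.0 = 0.7625, L₂ = ρ₂/(1-ρ₂) = λ/(μ₂-λ) = 6.1/1.90 = 3.2105
Total: L = L₁ + L₂ = 1.4186 + 3.2105 = 4.6291
W = L/λ = 4.6291/6.1 = 0.7589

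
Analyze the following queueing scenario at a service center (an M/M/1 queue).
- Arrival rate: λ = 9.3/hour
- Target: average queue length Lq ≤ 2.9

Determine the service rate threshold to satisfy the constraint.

For M/M/1: Lq = λ²/(μ(μ-λ))
Need Lq ≤ 2.9, i.e. μ(μ-λ) ≥ λ²/2.9
μ² - 9.3μ - 86.49/2.9 ≥ 0  →  μ² - 9.3μ - 29.82414 ≥ 0
Quadratic formula (positive root): μ = [λ + √(λ² + 4×29.82414)]/2
Discriminant: 86.49 + 4×29.82414 = 205.7866, √205.7866 = 14.3453
μ ≥ (9.3 + 14.3453)/2 = 11.8226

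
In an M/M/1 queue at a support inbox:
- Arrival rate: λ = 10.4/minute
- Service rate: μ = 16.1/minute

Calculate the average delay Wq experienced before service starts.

First, compute utilization: ρ = λ/μ = 10.4/16.1 = 0.6460
For M/M/1: Wq = λ/(μ(μ-λ))
Wq = 10.4/(16.1 × (16.1-10.4))
Wq = 10.4/(16.1 × 5.70)
Wq = 0.1133 minutes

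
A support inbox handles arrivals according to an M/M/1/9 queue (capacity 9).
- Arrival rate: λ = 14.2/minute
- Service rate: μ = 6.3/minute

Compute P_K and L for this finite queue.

ρ = λ/μ = 14.2/6.3 = 2.2540
P₀ = (1-ρ)/(1-ρ^(K+1)) = (1-2.2540)/(1-2.2540^10) = -1.2540/-3383.8476 = 0.0003706
P_K = P₀×ρ^K = 0.0003706 × 2.2540^9 = 0.0003706 × 1501.7070 = 0.5565
Blocking probability P_9 = 0.5565 (55.65%)
L = ρ[1 - (K+1)ρ^K + Kρ^(K+1)] / [(1-ρ)(1-ρ^(K+1))]
L = 2.2540 × (1 - 10×1501.7070 + 9×3384.8476) / ((1 - 2.2540) × (1 - 3384.8476)) = 8.2055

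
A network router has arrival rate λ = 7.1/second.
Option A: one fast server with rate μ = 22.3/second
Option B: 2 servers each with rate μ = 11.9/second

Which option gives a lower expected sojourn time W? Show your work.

Option A: single server μ = 22.3 (M/M/1)
  ρ_A = 7.1/22.3 = 0.3184
  W_A = 1/(μ-λ) = 1/(22.3-7.1) = 1/15.20 = 0.06579

Option B: 2 servers μ = 11.9 (M/M/2)
  ρ_B = λ/(cμ) = 7.1/(2×11.9) = 0.2983
  Offered load a = λ/μ = cρ = 7.1/11.9 = 0.5966
  P₀ = [ Σₙ₌₀^1 aⁿ/n! + a^2/(2!(1-ρ)) ]⁻¹
  Σ = a^0/0! + a^1/1! = 1.0000 + 0.5966 = 1.5966
  a^2/(2!(1-ρ)) = 0.3560/(2 × 0.7017) = 0.2537
  P₀ = 1/(1.5966 + 0.2537) = 0.5405
  Lq = P₀·a^2·ρ / (2!(1-ρ)²) = 0.5405 × 0.3560 × 0.2983 / (2 × 0.4924) = 0.05828
  Wq_B = Lq/λ = 0.058285/7.1 = 0.008209
  W_B = Wq_B + 1/μ = 0.008209 + 0.08403 = 0.09224

Since W_A = 0.06579 < W_B = 0.09224, Option A (single fast server) has the shorter time in system.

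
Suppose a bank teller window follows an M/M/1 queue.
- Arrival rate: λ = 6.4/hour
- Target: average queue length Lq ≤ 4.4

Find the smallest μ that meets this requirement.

For M/M/1: Lq = λ²/(μ(μ-λ))
Need Lq ≤ 4.4, i.e. μ(μ-λ) ≥ λ²/4.4
μ² - 6.4μ - 40.96/4.4 ≥ 0  →  μ² - 6.4μ - 9.3091 ≥ 0
Quadratic formula (positive root): μ = [λ + √(λ² + 4×9.3091)]/2
Discriminant: 40.96 + 4×9.3091 = 78.1964, √78.1964 = 8.84287
μ ≥ (6.4 + 8.84287)/2 = 7.6214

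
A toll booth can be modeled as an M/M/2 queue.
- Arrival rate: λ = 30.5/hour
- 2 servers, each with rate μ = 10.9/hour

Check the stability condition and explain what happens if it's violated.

Stability requires ρ = λ/(cμ) < 1
ρ = 30.5/(2 × 10.9) = 30.5/21.80 = 1.3991
Since 1.3991 ≥ 1, the system is UNSTABLE.
Need c > λ/μ = 30.5/10.9 = 2.80.
Minimum servers needed: c = 3.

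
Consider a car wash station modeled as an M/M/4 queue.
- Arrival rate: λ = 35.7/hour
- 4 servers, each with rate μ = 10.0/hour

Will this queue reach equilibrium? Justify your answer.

Stability requires ρ = λ/(cμ) < 1
ρ = 35.7/(4 × 10.0) = 35.7/40.00 = 0.8925
Since 0.8925 < 1, the system is STABLE.
The servers are busy 89.25% of the time.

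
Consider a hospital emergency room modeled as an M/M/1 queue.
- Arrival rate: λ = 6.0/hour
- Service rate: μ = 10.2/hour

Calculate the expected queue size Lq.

ρ = λ/μ = 6.0/10.2 = 0.5882
For M/M/1: Lq = λ²/(μ(μ-λ))
Lq = 36.00/(10.2 × 4.20)
Lq = 0.8403 patients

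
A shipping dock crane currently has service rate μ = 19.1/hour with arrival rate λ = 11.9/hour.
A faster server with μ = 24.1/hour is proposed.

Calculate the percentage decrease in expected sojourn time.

System 1: ρ₁ = 11.9/19.1 = 0.6230, W₁ = 1/(19.1-11.9) = 0.13889
System 2: ρ₂ = 11.9/24.1 = 0.4938, W₂ = 1/(24.1-11.9) = 0.081967
Improvement: (W₁-W₂)/W₁ = (0.13889-0.081967)/0.13889 = 40.98%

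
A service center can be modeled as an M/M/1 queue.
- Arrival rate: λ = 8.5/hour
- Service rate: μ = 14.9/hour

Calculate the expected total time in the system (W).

First, compute utilization: ρ = λ/μ = 8.5/14.9 = 0.5705
For M/M/1: W = 1/(μ-λ)
W = 1/(14.9-8.5) = 1/6.40
W = 0.1562 hours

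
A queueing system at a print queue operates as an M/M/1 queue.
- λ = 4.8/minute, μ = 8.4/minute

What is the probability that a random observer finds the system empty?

ρ = λ/μ = 4.8/8.4 = 0.5714
P(0) = 1 - ρ = 1 - 0.5714 = 0.4286
The server is idle 42.86% of the time.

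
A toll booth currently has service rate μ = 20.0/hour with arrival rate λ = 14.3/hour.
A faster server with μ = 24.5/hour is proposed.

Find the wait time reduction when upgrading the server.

System 1: ρ₁ = 14.3/20.0 = 0.7150, W₁ = 1/(20.0-14.3) = 0.17544
System 2: ρ₂ = 14.3/24.5 = 0.5837, W₂ = 1/(24.5-14.3) = 0.098039
Improvement: (W₁-W₂)/W₁ = (0.17544-0.098039)/0.17544 = 44.12%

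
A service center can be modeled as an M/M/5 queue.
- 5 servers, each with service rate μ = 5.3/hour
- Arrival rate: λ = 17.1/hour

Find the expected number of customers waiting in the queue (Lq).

Traffic intensity: ρ = λ/(cμ) = 17.1/(5×5.3) = 0.6453
Since ρ = 0.6453 < 1, system is stable.
Offered load a = λ/μ = cρ = 17.1/5.3 = 3.2264
P₀ = [ Σₙ₌₀^4 aⁿ/n! + a^5/(5!(1-ρ)) ]⁻¹
Σ = a^0/0! + a^1/1! + a^2/2! + a^3/3! + a^4/4! = 1.0000 + 3.2264 + 5.2049 + 5.5977 + 4.5151 = 19.5441
a^5/(5!(1-ρ)) = 349.6240/(120 × 0.354717) = 8.2137
P₀ = 1/(19.5441 + 8.2137) = 0.03603
Lq = P₀·a^5·ρ / (5!(1-ρ)²) = 0.036026 × 349.6240 × 0.64528 / (120 × 0.12582) = 0.5383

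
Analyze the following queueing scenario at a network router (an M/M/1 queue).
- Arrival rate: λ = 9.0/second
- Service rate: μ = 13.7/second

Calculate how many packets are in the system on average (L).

ρ = λ/μ = 9.0/13.7 = 0.6569
For M/M/1: L = λ/(μ-λ)
L = 9.0/(13.7-9.0) = 9.0/4.70
L = 1.9149 packets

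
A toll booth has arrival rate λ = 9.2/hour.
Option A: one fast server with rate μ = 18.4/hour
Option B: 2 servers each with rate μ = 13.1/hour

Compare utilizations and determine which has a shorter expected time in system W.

Option A: single server μ = 18.4 (M/M/1)
  ρ_A = 9.2/18.4 = 0.5000
  W_A = 1/(μ-λ) = 1/(18.4-9.2) = 1/9.20 = 0.1087

Option B: 2 servers μ = 13.1 (M/M/2)
  ρ_B = λ/(cμ) = 9.2/(2×13.1) = 0.3511
  Offered load a = λ/μ = cρ = 9.2/13.1 = 0.7023
  P₀ = [ Σₙ₌₀^1 aⁿ/n! + a^2/(2!(1-ρ)) ]⁻¹
  Σ = a^0/0! + a^1/1! = 1.0000 + 0.7023 = 1.7023
  a^2/(2!(1-ρ)) = 0.49321/(2 × 0.64885) = 0.3801
  P₀ = 1/(1.7023 + 0.3801) = 0.4802
  Lq = P₀·a^2·ρ / (2!(1-ρ)²) = 0.480226 × 0.493211 × 0.351145 / (2 × 0.421013) = 0.09877
  Wq_B = Lq/λ = 0.09877/9.2 = 0.010736
  W_B = Wq_B + 1/μ = 0.010736 + 0.076336 = 0.08707

Since W_B = 0.08707 < W_A = 0.1087, Option B (multiple servers) has the shorter time in system.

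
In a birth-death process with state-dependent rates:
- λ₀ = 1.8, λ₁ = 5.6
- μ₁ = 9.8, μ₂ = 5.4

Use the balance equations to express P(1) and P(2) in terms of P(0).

Balance equations:
State 0: λ₀P₀ = μ₁P₁ → P₁ = (λ₀/μ₁)P₀ = (1.8/9.8)P₀ = 0.1837P₀
State 1: P₂ = (λ₀λ₁)/(μ₁μ₂)P₀ = (1.8×5.6)/(9.8×5.4)P₀ = 0.1905P₀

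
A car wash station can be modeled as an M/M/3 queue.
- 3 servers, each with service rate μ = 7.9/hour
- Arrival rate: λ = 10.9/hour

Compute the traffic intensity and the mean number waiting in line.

Traffic intensity: ρ = λ/(cμ) = 10.9/(3×7.9) = 0.4599
Since ρ = 0.4599 < 1, system is stable.
Offered load a = λ/μ = cρ = 10.9/7.9 = 1.3797
P₀ = [ Σₙ₌₀^2 aⁿ/n! + a^3/(3!(1-ρ)) ]⁻¹
Σ = a^0/0! + a^1/1! + a^2/2! = 1.0000 + 1.3797 + 0.9519 = 3.3316
a^3/(3!(1-ρ)) = 2.6266/(6 × 0.54008) = 0.8106
P₀ = 1/(3.3316 + 0.8106) = 0.2414
Lq = P₀·a^3·ρ / (3!(1-ρ)²) = 0.2414 × 2.6266 × 0.4599 / (6 × 0.2917) = 0.1666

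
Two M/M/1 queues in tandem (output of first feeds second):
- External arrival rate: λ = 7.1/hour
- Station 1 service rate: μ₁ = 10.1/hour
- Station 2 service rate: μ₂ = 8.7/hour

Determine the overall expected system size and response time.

By Jackson's theorem, each station behaves as independent M/M/1.
Station 1: ρ₁ = 7.1/10.1 = 0.7030, L₁ = ρ₁/(1-ρ₁) = λ/(μ₁-λ) = 7.1/3.00 = 2.3667
Station 2: ρ₂ = 7.1/8.7 = 0.8161, L₂ = ρ₂/(1-ρ₂) = λ/(μ₂-λ) = 7.1/1.60 = 4.4375
Total: L = L₁ + L₂ = 2.3667 + 4.4375 = 6.8042
W = L/λ = 6.8042/7.1 = 0.9583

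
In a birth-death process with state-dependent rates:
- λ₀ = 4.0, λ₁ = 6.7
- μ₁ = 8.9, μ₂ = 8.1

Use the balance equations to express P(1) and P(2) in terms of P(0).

Balance equations:
State 0: λ₀P₀ = μ₁P₁ → P₁ = (λ₀/μ₁)P₀ = (4.0/8.9)P₀ = 0.4494P₀
State 1: P₂ = (λ₀λ₁)/(μ₁μ₂)P₀ = (4.0×6.7)/(8.9×8.1)P₀ = 0.3718P₀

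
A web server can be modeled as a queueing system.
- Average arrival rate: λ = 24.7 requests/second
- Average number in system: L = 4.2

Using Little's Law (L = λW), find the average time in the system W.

Little's Law: L = λW, so W = L/λ
W = 4.2/24.7 = 0.1700 seconds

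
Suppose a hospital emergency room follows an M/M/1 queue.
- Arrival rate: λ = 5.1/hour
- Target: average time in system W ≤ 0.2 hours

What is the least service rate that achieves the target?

For M/M/1: W = 1/(μ-λ)
Need W ≤ 0.2, so 1/(μ-λ) ≤ 0.2
μ - λ ≥ 1/0.2 = 5.0000
μ ≥ 5.1 + 5.0000 = 10.1000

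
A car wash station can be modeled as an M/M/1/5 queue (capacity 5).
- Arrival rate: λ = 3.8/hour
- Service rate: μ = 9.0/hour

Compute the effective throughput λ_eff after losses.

ρ = λ/μ = 3.8/9.0 = 0.42222
P₀ = (1-ρ)/(1-ρ^(K+1)) = (1-0.42222)/(1-0.42222^6) = 0.5778/0.9943 = 0.5811
P_K = P₀×ρ^K = 0.58107 × 0.42222^5 = 0.58107 × 0.013418 = 0.007797
λ_eff = λ(1-P_K) = 3.8 × (1 - 0.007797) = 3.8 × 0.9922 = 3.7704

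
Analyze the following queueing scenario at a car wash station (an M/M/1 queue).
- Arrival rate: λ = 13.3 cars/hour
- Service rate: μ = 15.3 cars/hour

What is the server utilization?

Server utilization: ρ = λ/μ
ρ = 13.3/15.3 = 0.8693
The server is busy 86.93% of the time.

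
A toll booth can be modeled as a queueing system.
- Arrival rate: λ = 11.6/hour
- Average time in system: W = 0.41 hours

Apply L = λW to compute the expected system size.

Little's Law: L = λW
L = 11.6 × 0.41 = 4.7560 vehicles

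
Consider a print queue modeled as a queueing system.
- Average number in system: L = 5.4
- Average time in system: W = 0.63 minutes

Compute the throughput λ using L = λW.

Little's Law: L = λW, so λ = L/W
λ = 5.4/0.63 = 8.5714 jobs/minute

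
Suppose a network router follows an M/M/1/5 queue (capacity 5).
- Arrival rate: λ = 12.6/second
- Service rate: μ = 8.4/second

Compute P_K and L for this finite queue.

ρ = λ/μ = 12.6/8.4 = 1.5000
P₀ = (1-ρ)/(1-ρ^(K+1)) = (1-1.5000)/(1-1.5000^6) = -0.5000/-10.3906 = 0.04812
P_K = P₀×ρ^K = 0.04812 × 1.5000^5 = 0.04812 × 7.5938 = 0.3654
Blocking probability P_5 = 0.3654 (36.54%)
L = ρ[1 - (K+1)ρ^K + Kρ^(K+1)] / [(1-ρ)(1-ρ^(K+1))]
L = 1.5000 × (1 - 6×7.59375 + 5×11.3906) / ((1 - 1.5000) × (1 - 11.3906)) = 3.5774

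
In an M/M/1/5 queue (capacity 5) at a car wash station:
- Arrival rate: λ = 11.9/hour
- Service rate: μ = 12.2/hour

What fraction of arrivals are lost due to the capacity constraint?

ρ = λ/μ = 11.9/12.2 = 0.9754
P₀ = (1-ρ)/(1-ρ^(K+1)) = (1-0.9754)/(1-0.9754^6) = 0.02460/0.1388 = 0.1772
P_K = P₀×ρ^K = 0.17721 × 0.9754^5 = 0.17721 × 0.88290 = 0.1565
Blocking probability = 15.65%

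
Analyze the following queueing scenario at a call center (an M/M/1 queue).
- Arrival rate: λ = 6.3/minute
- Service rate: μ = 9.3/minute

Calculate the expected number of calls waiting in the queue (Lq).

ρ = λ/μ = 6.3/9.3 = 0.6774
For M/M/1: Lq = λ²/(μ(μ-λ))
Lq = 39.69/(9.3 × 3.00)
Lq = 1.4226 calls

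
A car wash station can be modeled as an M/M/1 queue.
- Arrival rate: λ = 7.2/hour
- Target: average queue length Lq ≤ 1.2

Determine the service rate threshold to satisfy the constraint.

For M/M/1: Lq = λ²/(μ(μ-λ))
Need Lq ≤ 1.2, i.e. μ(μ-λ) ≥ λ²/1.2
μ² - 7.2μ - 51.84/1.2 ≥ 0  →  μ² - 7.2μ - 43.2000 ≥ 0
Quadratic formula (positive root): μ = [λ + √(λ² + 4×43.2000)]/2
Discriminant: 51.84 + 4×43.2000 = 224.6400, √224.6400 = 14.9880
μ ≥ (7.2 + 14.9880)/2 = 11.0940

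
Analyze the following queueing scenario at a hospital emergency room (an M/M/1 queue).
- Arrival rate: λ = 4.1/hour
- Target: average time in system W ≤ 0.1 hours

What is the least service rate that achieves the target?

For M/M/1: W = 1/(μ-λ)
Need W ≤ 0.1, so 1/(μ-λ) ≤ 0.1
μ - λ ≥ 1/0.1 = 10.0000
μ ≥ 4.1 + 10.0000 = 14.1000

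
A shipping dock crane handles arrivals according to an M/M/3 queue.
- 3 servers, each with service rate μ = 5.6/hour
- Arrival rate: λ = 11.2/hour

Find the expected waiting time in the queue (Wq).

Traffic intensity: ρ = λ/(cμ) = 11.2/(3×5.6) = 0.6667
Since ρ = 0.6667 < 1, system is stable.
Offered load a = λ/μ = cρ = 11.2/5.6 = 2.0000
P₀ = [ Σₙ₌₀^2 aⁿ/n! + a^3/(3!(1-ρ)) ]⁻¹
Σ = a^0/0! + a^1/1! + a^2/2! = 1.0000 + 2.0000 + 2.0000 = 5.0000
a^3/(3!(1-ρ)) = 8.0000/(6 × 0.33333) = 4.0000
P₀ = 1/(5.0000 + 4.0000) = 0.1111
Lq = P₀·a^3·ρ / (3!(1-ρ)²) = 0.1111 × 8.0000 × 0.6667 / (6 × 0.1111) = 0.8889
Wq = Lq/λ = 0.8889/11.2 = 0.07937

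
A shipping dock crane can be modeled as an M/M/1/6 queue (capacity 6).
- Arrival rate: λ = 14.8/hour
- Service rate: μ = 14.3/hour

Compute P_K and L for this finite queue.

ρ = λ/μ = 14.8/14.3 = 1.034965
P₀ = (1-ρ)/(1-ρ^(K+1)) = (1-1.034965)/(1-1.034965^7) = -0.034965/-0.27198 = 0.1286
P_K = P₀×ρ^K = 0.1286 × 1.034965^6 = 0.1286 × 1.2290 = 0.1580
Blocking probability P_6 = 0.1580 (15.80%)
L = ρ[1 - (K+1)ρ^K + Kρ^(K+1)] / [(1-ρ)(1-ρ^(K+1))]
L = 1.034965 × (1 - 7×1.2290059 + 6×1.2719781) / ((1 - 1.034965) × (1 - 1.2719781)) = 3.1373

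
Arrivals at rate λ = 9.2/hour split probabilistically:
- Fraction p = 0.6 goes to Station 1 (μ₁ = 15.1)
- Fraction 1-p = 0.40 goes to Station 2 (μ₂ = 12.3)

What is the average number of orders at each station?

Effective rates: λ₁ = 9.2×0.6 = 5.52, λ₂ = 9.2×0.40 = 3.68
Station 1: ρ₁ = 5.52/15.1 = 0.36556, L₁ = ρ₁/(1-ρ₁) = 0.36556/(1-0.36556) = 0.5762
Station 2: ρ₂ = 3.68/12.3 = 0.2992, L₂ = ρ₂/(1-ρ₂) = 0.2992/(1-0.2992) = 0.4269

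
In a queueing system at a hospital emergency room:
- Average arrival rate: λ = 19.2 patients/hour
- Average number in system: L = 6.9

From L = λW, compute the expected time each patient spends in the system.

Little's Law: L = λW, so W = L/λ
W = 6.9/19.2 = 0.3594 hours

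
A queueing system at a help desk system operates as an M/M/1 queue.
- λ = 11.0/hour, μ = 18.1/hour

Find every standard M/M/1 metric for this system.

Step 1: ρ = λ/μ = 11.0/18.1 = 0.6077
Step 2: L = λ/(μ-λ) = 11.0/7.10 = 1.5493
Step 3: Lq = λ²/(μ(μ-λ)) = 121.00/(18.1×7.10) = 0.9416
Step 4: W = 1/(μ-λ) = 1/7.10 = 0.140845
Step 5: Wq = λ/(μ(μ-λ)) = 11.0/(18.1×7.10) = 0.08560
Step 6: P(0) = 1-ρ = 0.3923
Verify: L = λW = 11.0×0.140845 = 1.5493 ✔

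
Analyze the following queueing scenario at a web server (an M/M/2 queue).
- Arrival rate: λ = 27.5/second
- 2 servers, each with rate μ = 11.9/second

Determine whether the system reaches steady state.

Stability requires ρ = λ/(cμ) < 1
ρ = 27.5/(2 × 11.9) = 27.5/23.80 = 1.1555
Since 1.1555 ≥ 1, the system is UNSTABLE.
Need c > λ/μ = 27.5/11.9 = 2.31.
Minimum servers needed: c = 3.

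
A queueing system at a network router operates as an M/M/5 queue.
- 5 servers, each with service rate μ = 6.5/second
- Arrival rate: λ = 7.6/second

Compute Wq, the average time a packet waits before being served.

Traffic intensity: ρ = λ/(cμ) = 7.6/(5×6.5) = 0.2338
Since ρ = 0.2338 < 1, system is stable.
Offered load a = λ/μ = cρ = 7.6/6.5 = 1.1692
P₀ = [ Σₙ₌₀^4 aⁿ/n! + a^5/(5!(1-ρ)) ]⁻¹
Σ = a^0/0! + a^1/1! + a^2/2! + a^3/3! + a^4/4! = 1.0000 + 1.1692 + 0.6836 + 0.2664 + 0.07787 = 3.1971
a^5/(5!(1-ρ)) = 2.1853/(120 × 0.7662) = 0.02377
P₀ = 1/(3.1971 + 0.02377) = 0.3105
Lq = P₀·a^5·ρ / (5!(1-ρ)²) = 0.3105 × 2.1853 × 0.2338 / (120 × 0.5870) = 0.002252
Wq = Lq/λ = 0.0022524/7.6 = 0.0002964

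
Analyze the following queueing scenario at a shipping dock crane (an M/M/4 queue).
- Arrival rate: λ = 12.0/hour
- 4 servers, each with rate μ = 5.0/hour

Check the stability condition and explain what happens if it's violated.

Stability requires ρ = λ/(cμ) < 1
ρ = 12.0/(4 × 5.0) = 12.0/20.00 = 0.6000
Since 0.6000 < 1, the system is STABLE.
The servers are busy 60.00% of the time.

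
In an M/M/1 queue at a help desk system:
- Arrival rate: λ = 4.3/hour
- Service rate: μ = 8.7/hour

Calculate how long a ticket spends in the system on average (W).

First, compute utilization: ρ = λ/μ = 4.3/8.7 = 0.4943
For M/M/1: W = 1/(μ-λ)
W = 1/(8.7-4.3) = 1/4.40
W = 0.2273 hours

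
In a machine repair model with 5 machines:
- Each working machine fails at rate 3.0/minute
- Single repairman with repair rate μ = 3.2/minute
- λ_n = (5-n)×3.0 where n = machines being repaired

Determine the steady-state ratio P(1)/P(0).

P(1)/P(0) = ∏_{i=0}^{1-1} λ_i/μ_{i+1}
= (5-0)×3.0/3.2
= 4.6875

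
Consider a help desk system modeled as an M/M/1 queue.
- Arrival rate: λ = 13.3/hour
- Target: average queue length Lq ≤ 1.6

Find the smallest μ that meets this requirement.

For M/M/1: Lq = λ²/(μ(μ-λ))
Need Lq ≤ 1.6, i.e. μ(μ-λ) ≥ λ²/1.6
μ² - 13.3μ - 176.89/1.6 ≥ 0  →  μ² - 13.3μ - 110.55625 ≥ 0
Quadratic formula (positive root): μ = [λ + √(λ² + 4×110.55625)]/2
Discriminant: 176.89 + 4×110.55625 = 619.1150, √619.1150 = 24.8820
μ ≥ (13.3 + 24.8820)/2 = 19.0910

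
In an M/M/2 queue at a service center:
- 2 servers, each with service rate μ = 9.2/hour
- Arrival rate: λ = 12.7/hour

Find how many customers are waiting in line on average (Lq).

Traffic intensity: ρ = λ/(cμ) = 12.7/(2×9.2) = 0.6902
Since ρ = 0.6902 < 1, system is stable.
Offered load a = λ/μ = cρ = 12.7/9.2 = 1.3804
P₀ = [ Σₙ₌₀^1 aⁿ/n! + a^2/(2!(1-ρ)) ]⁻¹
Σ = a^0/0! + a^1/1! = 1.0000 + 1.3804 = 2.3804
a^2/(2!(1-ρ)) = 1.9056/(2 × 0.30978) = 3.0757
P₀ = 1/(2.3804 + 3.0757) = 0.1833
Lq = P₀·a^2·ρ / (2!(1-ρ)²) = 0.1833 × 1.9056 × 0.6902 / (2 × 0.09597) = 1.2560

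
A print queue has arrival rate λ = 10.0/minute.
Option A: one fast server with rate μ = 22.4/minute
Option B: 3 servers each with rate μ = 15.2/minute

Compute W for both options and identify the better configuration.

Option A: single server μ = 22.4 (M/M/1)
  ρ_A = 10.0/22.4 = 0.4464
  W_A = 1/(μ-λ) = 1/(22.4-10.0) = 1/12.40 = 0.08065

Option B: 3 servers μ = 15.2 (M/M/3)
  ρ_B = λ/(cμ) = 10.0/(3×15.2) = 0.2193
  Offered load a = λ/μ = cρ = 10.0/15.2 = 0.6579
  P₀ = [ Σₙ₌₀^2 aⁿ/n! + a^3/(3!(1-ρ)) ]⁻¹
  Σ = a^0/0! + a^1/1! + a^2/2! = 1.0000 + 0.6579 + 0.2164 = 1.8743
  a^3/(3!(1-ρ)) = 0.28475/(6 × 0.78070) = 0.06079
  P₀ = 1/(1.8743 + 0.06079) = 0.5168
  Lq = P₀·a^3·ρ / (3!(1-ρ)²) = 0.51677 × 0.28475 × 0.21930 / (6 × 0.60950) = 0.008824
  Wq_B = Lq/λ = 0.008824/10.0 = 0.0008824
  W_B = Wq_B + 1/μ = 0.0008824 + 0.06579 = 0.06667

Since W_B = 0.06667 < W_A = 0.08065, Option B (multiple servers) has the shorter time in system.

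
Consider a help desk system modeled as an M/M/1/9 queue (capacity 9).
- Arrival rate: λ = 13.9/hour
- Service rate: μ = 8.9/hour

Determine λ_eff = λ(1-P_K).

ρ = λ/μ = 13.9/8.9 = 1.5617978
P₀ = (1-ρ)/(1-ρ^(K+1)) = (1-1.5617978)/(1-1.5617978^10) = -0.5618/-85.3472 = 0.006583
P_K = P₀×ρ^K = 0.0065825 × 1.5617978^9 = 0.0065825 × 55.2870 = 0.3639
λ_eff = λ(1-P_K) = 13.9 × (1 - 0.36393) = 13.9 × 0.63607 = 8.8414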